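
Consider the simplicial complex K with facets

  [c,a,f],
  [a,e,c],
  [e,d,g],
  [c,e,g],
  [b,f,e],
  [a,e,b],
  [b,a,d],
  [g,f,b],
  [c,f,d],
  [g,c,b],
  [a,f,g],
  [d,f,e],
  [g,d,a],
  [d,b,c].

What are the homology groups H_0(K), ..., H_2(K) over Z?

We work with the vertex ordering a < b < c < d < e < f < g. The simplices of K, each written with vertices in increasing order, are:

  0-simplices (7): a, b, c, d, e, f, g
  1-simplices (21): ab, ac, ad, ae, af, ag, bc, bd, be, bf, bg, cd, ce, cf, cg, de, df, dg, ef, eg, fg
  2-simplices (14): abd, abe, ace, acf, adg, afg, bcd, bcg, bef, bfg, cdf, ceg, def, deg

so the chain groups are C_0 ≅ Z^7, C_1 ≅ Z^21, C_2 ≅ Z^14.

The boundary map ∂_1: C_1 → C_0 is given by ∂[p,q] = [q] − [p]. For instance
  ∂fg = g − f.
The 7×21 boundary matrix has rank 6 and Smith normal form diag(1,1,1,1,1,1).

∂_2: C_2 → C_1 sends each 2-simplex [p,q,r] to [q,r] − [p,r] + [p,q]. For instance
  ∂bef = ef − bf + be,
  ∂afg = fg − ag + af.
As a 21×14 matrix over Z this has rank 13, with invariant factors (1,1,1,1,1,1,1,1,1,1,1,1,1).

Now H_k = ker ∂_k / im ∂_{k+1}, so:

  H_0: rank C_0 − rank ∂_1 = 7 − 6 = 1, and the invariant factors of ∂_1 are all 1, so H_0 = Z.
  H_1: rank ker ∂_1 − rank ∂_2 = (21 − 6) − 13 = 2, and the invariant factors of ∂_2 are all 1, so H_1 = Z^2.
  H_2: rank ker ∂_2 − rank ∂_3 = (14 − 13) − 0 = 1, and there is no ∂_3, so H_2 = Z.

As a check, the Euler characteristic is 7 − 21 + 14 = 0, which agrees with 1 − 2 + 1 = 0.

H_0 = Z,  H_1 = Z^2,  H_2 = Z.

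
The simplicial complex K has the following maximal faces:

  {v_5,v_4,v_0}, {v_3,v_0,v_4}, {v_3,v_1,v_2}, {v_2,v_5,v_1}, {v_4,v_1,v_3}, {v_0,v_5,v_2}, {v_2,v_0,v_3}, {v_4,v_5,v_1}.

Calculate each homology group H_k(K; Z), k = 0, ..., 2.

H_0 = Z,  H_1 = 0,  H_2 = Z.

K has 6 vertices, 12 edges, 8 triangles.
rank ∂_0 = 0, rank ∂_1 = 5 ⇒ b_0 = 6 − 0 − 5 = 1; all invariant factors of ∂_1 are 1 so no torsion. So H_0 ≅ Z.
rank ∂_1 = 5, rank ∂_2 = 7 ⇒ b_1 = 12 − 5 − 7 = 0; all invariant factors of ∂_2 are 1 so no torsion. So H_1 ≅ 0.
rank ∂_2 = 7, rank ∂_3 = 0 ⇒ b_2 = 8 − 7 − 0 = 1. So H_2 ≅ Z.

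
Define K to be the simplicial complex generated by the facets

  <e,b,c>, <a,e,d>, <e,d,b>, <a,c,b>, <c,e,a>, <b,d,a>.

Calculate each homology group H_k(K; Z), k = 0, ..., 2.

H_0 ≅ Z,  H_1 = 0,  H_2 ≅ Z.

Order the vertices as a < b < c < d < e. Listing each simplex with vertices in this order, K has dimension 2 with simplices:

  0-simplices (5): a, b, c, d, e
  1-simplices (9): ab, ac, ad, ae, bc, bd, be, ce, de
  2-simplices (6): abc, abd, ace, ade, bce, bde

giving chain groups C_0 ≅ Z^5, C_1 ≅ Z^9, C_2 ≅ Z^6.

∂_1: C_1 → C_0 maps an edge to its endpoints' difference, ∂[p,q] = q − p.
The 5×9 boundary matrix has rank 4 and Smith normal form diag(1,1,1,1).

Boundary ∂_2: C_2 → C_1 acts by ∂[p,q,r] = [q,r] − [p,r] + [p,q]. For instance
  ∂bde = de − be + bd,
  ∂ade = de − ae + ad.
The 9×6 boundary matrix has rank 5 and Smith normal form diag(1,1,1,1,1).

Reading off H_k = ker ∂_k / im ∂_{k+1}:

  H_0: rank C_0 − rank ∂_1 = 5 − 4 = 1, and the invariant factors of ∂_1 are all 1, so H_0 = Z.
  H_1: rank ker ∂_1 − rank ∂_2 = (9 − 4) − 5 = 0, and the invariant factors of ∂_2 are all 1, so H_1 = 0.
  H_2: rank ker ∂_2 − rank ∂_3 = (6 − 5) − 0 = 1, and there is no ∂_3, so H_2 = Z.

As a check, the Euler characteristic is 5 − 9 + 6 = 2, which agrees with 1 − 0 + 1 = 2.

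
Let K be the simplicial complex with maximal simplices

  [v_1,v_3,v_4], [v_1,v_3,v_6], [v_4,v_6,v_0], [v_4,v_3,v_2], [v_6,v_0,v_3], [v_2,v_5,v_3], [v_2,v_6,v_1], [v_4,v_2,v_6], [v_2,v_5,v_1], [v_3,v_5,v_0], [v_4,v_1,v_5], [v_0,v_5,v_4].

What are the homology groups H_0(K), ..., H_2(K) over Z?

H_0 = Z,  H_1 = Z/2,  H_2 = 0.

We work with the vertex ordering v_0 < v_1 < v_2 < v_3 < v_4 < v_5 < v_6. The simplices of K, each written with vertices in increasing order, are:

  0-simplices (7): [v_0], [v_1], [v_2], [v_3], [v_4], [v_5], [v_6]
  1-simplices (18): (18 of them)
  2-simplices (12): (12 of them)

Hence C_0 ≅ Z^7, C_1 ≅ Z^18, C_2 ≅ Z^12.

The boundary map ∂_1: C_1 → C_0 maps an edge to its endpoints' difference, ∂[p,q] = q − p. For instance
  ∂[v_1,v_5] = [v_5] − [v_1].
The resulting 7×18 matrix has rank 6, and its Smith normal form has invariant factors (1,1,1,1,1,1).

Boundary ∂_2: C_2 → C_1 acts by ∂[p,q,r] = [q,r] − [p,r] + [p,q]. For instance
  ∂[v_1,v_2,v_5] = [v_2,v_5] − [v_1,v_5] + [v_1,v_2],
  ∂[v_1,v_2,v_6] = [v_2,v_6] − [v_1,v_6] + [v_1,v_2].
The 18×12 boundary matrix has rank 12 and Smith normal form diag(1,1,1,1,1,1,1,1,1,1,1,2).

From H_k ≅ ker(∂_k) / im(∂_{k+1}) we obtain:

  H_0: rank C_0 − rank ∂_1 = 7 − 6 = 1, and the invariant factors of ∂_1 are all 1, so H_0 = Z.
  H_1: rank ker ∂_1 − rank ∂_2 = (18 − 6) − 12 = 0, and ∂_2 has invariant factor 2 > 1, so H_1 = Z/2.
  H_2: rank ker ∂_2 − rank ∂_3 = (12 − 12) − 0 = 0, and there is no ∂_3, so H_2 = 0.

As a check, the Euler characteristic is 7 − 18 + 12 = 1, which agrees with 1 − 0 + 0 = 1.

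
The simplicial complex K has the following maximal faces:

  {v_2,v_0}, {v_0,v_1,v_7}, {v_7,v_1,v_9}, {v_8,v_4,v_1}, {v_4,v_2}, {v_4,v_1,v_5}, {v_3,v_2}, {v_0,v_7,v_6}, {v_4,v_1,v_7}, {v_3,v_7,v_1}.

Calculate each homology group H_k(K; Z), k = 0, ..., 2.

We work with the vertex ordering v_0 < v_1 < v_2 < v_3 < v_4 < v_5 < v_6 < v_7 < v_8 < v_9. The simplices of K, each written with vertices in increasing order, are:

  0-simplices (10): [v_0], [v_1], [v_2], [v_3], [v_4], [v_5], [v_6], [v_7], [v_8], [v_9]
  1-simplices (18): (18 of them)
  2-simplices (7): [v_0,v_1,v_7], [v_0,v_6,v_7], [v_1,v_3,v_7], [v_1,v_4,v_5], [v_1,v_4,v_7], [v_1,v_4,v_8], [v_1,v_7,v_9]

so the chain groups are C_0 ≅ Z^10, C_1 ≅ Z^18, C_2 ≅ Z^7.

The boundary map ∂_1: C_1 → C_0 maps an edge to its endpoints' difference, ∂[p,q] = q − p. For instance
  ∂[v_4,v_7] = [v_7] − [v_4].
As a 10×18 matrix over Z this has rank 9, with invariant factors (1,1,1,1,1,1,1,1,1).

The boundary map ∂_2: C_2 → C_1 maps a triangle to the signed sum of its edges. For instance
  ∂[v_1,v_4,v_5] = [v_4,v_5] − [v_1,v_5] + [v_1,v_4],
  ∂[v_1,v_4,v_8] = [v_4,v_8] − [v_1,v_8] + [v_1,v_4].
As a 18×7 matrix over Z this has rank 7, with invariant factors (1,1,1,1,1,1,1).

From H_k ≅ ker(∂_k) / im(∂_{k+1}) we obtain:

  H_0: rank C_0 − rank ∂_1 = 10 − 9 = 1, and the invariant factors of ∂_1 are all 1, so H_0 = Z.
  H_1: rank ker ∂_1 − rank ∂_2 = (18 − 9) − 7 = 2, and the invariant factors of ∂_2 are all 1, so H_1 = Z^2.
  H_2: rank ker ∂_2 − rank ∂_3 = (7 − 7) − 0 = 0, and there is no ∂_3, so H_2 = 0.

As a check, the Euler characteristic is 10 − 18 + 7 = -1, which agrees with 1 − 2 + 0 = -1.

H_0 ≅ Z,  H_1 ≅ Z^2,  H_2 = 0.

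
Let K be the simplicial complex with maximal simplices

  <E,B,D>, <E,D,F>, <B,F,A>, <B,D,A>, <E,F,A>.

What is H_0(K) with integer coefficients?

K has 5 vertices, 10 edges, 5 triangles.
rank ∂_0 = 0, rank ∂_1 = 4 ⇒ b_0 = 5 − 0 − 4 = 1; all invariant factors of ∂_1 are 1 so no torsion. So H_0 ≅ Z.

H_0 ≅ Z.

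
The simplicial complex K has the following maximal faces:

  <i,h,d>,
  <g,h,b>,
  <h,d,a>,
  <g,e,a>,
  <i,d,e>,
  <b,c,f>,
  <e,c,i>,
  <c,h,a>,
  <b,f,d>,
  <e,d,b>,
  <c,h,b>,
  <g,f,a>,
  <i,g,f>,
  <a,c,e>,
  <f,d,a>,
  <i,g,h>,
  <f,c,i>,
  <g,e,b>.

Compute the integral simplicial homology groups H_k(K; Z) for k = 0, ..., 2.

Order the vertices as a < b < c < d < e < f < g < h < i. Listing each simplex with vertices in this order, K has dimension 2 with simplices:

  0-simplices (9): a, b, c, d, e, f, g, h, i
  1-simplices (27): ac, ad, ae, af, ag, ah, bc, bd, be, bf, bg, bh, ce, cf, ch, ci, de, df, dh, di, eg, ei, fg, fi, gh, gi, hi
  2-simplices (18): ace, ach, adf, adh, aeg, afg, bcf, bch, bde, bdf, beg, bgh, cei, cfi, dei, dhi, fgi, ghi

so the chain groups are C_0 ≅ Z^9, C_1 ≅ Z^27, C_2 ≅ Z^18.

Boundary ∂_1: C_1 → C_0 is given by ∂[p,q] = [q] − [p]. For instance
  ∂ei = i − e.
The resulting 9×27 matrix has rank 8, and its Smith normal form has invariant factors (1,1,1,1,1,1,1,1).

Boundary ∂_2: C_2 → C_1 sends each 2-simplex [p,q,r] to [q,r] − [p,r] + [p,q]. For instance
  ∂bde = de − be + bd,
  ∂aeg = eg − ag + ae.
The 27×18 boundary matrix has rank 17 and Smith normal form diag(1,1,1,1,1,1,1,1,1,1,1,1,1,1,1,1,1).

From H_k ≅ ker(∂_k) / im(∂_{k+1}) we obtain:

  H_0: rank C_0 − rank ∂_1 = 9 − 8 = 1, and the invariant factors of ∂_1 are all 1, so H_0 = Z.
  H_1: rank ker ∂_1 − rank ∂_2 = (27 − 8) − 17 = 2, and the invariant factors of ∂_2 are all 1, so H_1 = Z^2.
  H_2: rank ker ∂_2 − rank ∂_3 = (18 − 17) − 0 = 1, and there is no ∂_3, so H_2 = Z.

As a check, the Euler characteristic is 9 − 27 + 18 = 0, which agrees with 1 − 2 + 1 = 0.

H_0 = Z,  H_1 = Z^2,  H_2 = Z.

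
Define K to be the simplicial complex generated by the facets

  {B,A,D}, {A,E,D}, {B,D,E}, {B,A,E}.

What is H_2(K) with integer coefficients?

H_2 ≅ Z.

Fix the vertex order A < B < D < E and write every simplex with vertices in increasing order. Then dim K = 2 and the simplices of K are:

  0-simplices (4): A, B, D, E
  1-simplices (6): AB, AD, AE, BD, BE, DE
  2-simplices (4): ABD, ABE, ADE, BDE

so the chain groups are C_0 ≅ Z^4, C_1 ≅ Z^6, C_2 ≅ Z^4.

Boundary ∂_1: C_1 → C_0 is given by ∂[p,q] = [q] − [p]. For instance
  ∂AD = D − A.
This gives a 4×6 integer matrix of rank 3; reducing to Smith normal form yields diagonal entries (1,1,1).

Boundary ∂_2: C_2 → C_1 sends each 2-simplex [p,q,r] to [q,r] − [p,r] + [p,q]. For instance
  ∂ABD = BD − AD + AB,
  ∂ABE = BE − AE + AB.
The 6×4 boundary matrix has rank 3 and Smith normal form diag(1,1,1).

From H_k ≅ ker(∂_k) / im(∂_{k+1}) we obtain:

  H_2: rank ker ∂_2 − rank ∂_3 = (4 − 3) − 0 = 1, and there is no ∂_3, so H_2 = Z.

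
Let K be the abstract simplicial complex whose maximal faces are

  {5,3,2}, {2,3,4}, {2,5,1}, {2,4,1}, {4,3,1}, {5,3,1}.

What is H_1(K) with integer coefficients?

H_1 = 0.

We work with the vertex ordering 1 < 2 < 3 < 4 < 5. The simplices of K, each written with vertices in increasing order, are:

  0-simplices (5): [1], [2], [3], [4], [5]
  1-simplices (9): [1,2], [1,3], [1,4], [1,5], [2,3], [2,4], [2,5], [3,4], [3,5]
  2-simplices (6): [1,2,4], [1,2,5], [1,3,4], [1,3,5], [2,3,4], [2,3,5]

giving chain groups C_0 ≅ Z^5, C_1 ≅ Z^9, C_2 ≅ Z^6.

The boundary map ∂_1: C_1 → C_0 maps an edge to its endpoints' difference, ∂[p,q] = q − p.
This gives a 5×9 integer matrix of rank 4; reducing to Smith normal form yields diagonal entries (1,1,1,1).

Boundary ∂_2: C_2 → C_1 sends each 2-simplex [p,q,r] to [q,r] − [p,r] + [p,q]. For instance
  ∂[2,3,4] = [3,4] − [2,4] + [2,3],
  ∂[1,3,4] = [3,4] − [1,4] + [1,3].
As a 9×6 matrix over Z this has rank 5, with invariant factors (1,1,1,1,1).

Computing H_k = (kernel of ∂_k) / (image of ∂_{k+1}):

  H_1: rank ker ∂_1 − rank ∂_2 = (9 − 4) − 5 = 0, and the invariant factors of ∂_2 are all 1, so H_1 ≅ 0.

(K is a triangulation of the 2-sphere S^2.)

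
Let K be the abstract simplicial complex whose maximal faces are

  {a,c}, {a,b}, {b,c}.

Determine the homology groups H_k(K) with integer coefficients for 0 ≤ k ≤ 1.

H_0 ≅ Z,  H_1 ≅ Z.

Order the vertices as a < b < c. Listing each simplex with vertices in this order, K has dimension 1 with simplices:

  0-simplices (3): a, b, c
  1-simplices (3): ab, ac, bc

so the chain groups are C_0 ≅ Z^3, C_1 ≅ Z^3.

The boundary map ∂_1: C_1 → C_0 is given by ∂[p,q] = [q] − [p]. For instance
  ∂bc = c − b.
As a 3×3 matrix over Z this has rank 2, with invariant factors (1,1).

Reading off H_k = ker ∂_k / im ∂_{k+1}:

  H_0: rank C_0 − rank ∂_1 = 3 − 2 = 1, and the invariant factors of ∂_1 are all 1, so H_0 = Z.
  H_1: rank ker ∂_1 − rank ∂_2 = (3 − 2) − 0 = 1, and there is no ∂_2, so H_1 = Z.

As a check, the Euler characteristic is 3 − 3 = 0, which agrees with 1 − 1 = 0.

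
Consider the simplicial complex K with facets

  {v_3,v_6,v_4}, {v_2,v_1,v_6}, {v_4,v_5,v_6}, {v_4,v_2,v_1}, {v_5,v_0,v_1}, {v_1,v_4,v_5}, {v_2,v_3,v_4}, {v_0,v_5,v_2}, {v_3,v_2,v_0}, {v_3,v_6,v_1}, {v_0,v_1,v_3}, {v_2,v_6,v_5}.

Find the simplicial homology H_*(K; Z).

H_0 ≅ Z,  H_1 ≅ Z/2,  H_2 = 0.

Take the total order v_0 < v_1 < v_2 < v_3 < v_4 < v_5 < v_6 on the vertex set. Then K (dimension 2) consists of the simplices:

  0-simplices (7): [v_0], [v_1], [v_2], [v_3], [v_4], [v_5], [v_6]
  1-simplices (18): (18 of them)
  2-simplices (12): (12 of them)

Hence C_0 ≅ Z^7, C_1 ≅ Z^18, C_2 ≅ Z^12.

∂_1: C_1 → C_0 maps an edge to its endpoints' difference, ∂[p,q] = q − p.
The 7×18 boundary matrix has rank 6 and Smith normal form diag(1,1,1,1,1,1).

Boundary ∂_2: C_2 → C_1 sends each 2-simplex [p,q,r] to [q,r] − [p,r] + [p,q]. For instance
  ∂[v_1,v_2,v_6] = [v_2,v_6] − [v_1,v_6] + [v_1,v_2],
  ∂[v_3,v_4,v_6] = [v_4,v_6] − [v_3,v_6] + [v_3,v_4].
As a 18×12 matrix over Z this has rank 12, with invariant factors (1,1,1,1,1,1,1,1,1,1,1,2).

Computing H_k = (kernel of ∂_k) / (image of ∂_{k+1}):

  H_0: rank C_0 − rank ∂_1 = 7 − 6 = 1, and the invariant factors of ∂_1 are all 1, so H_0 ≅ Z.
  H_1: rank ker ∂_1 − rank ∂_2 = (18 − 6) − 12 = 0, and ∂_2 has invariant factor 2 > 1, so H_1 ≅ Z/2.
  H_2: rank ker ∂_2 − rank ∂_3 = (12 − 12) − 0 = 0, and there is no ∂_3, so H_2 ≅ 0.

As a check, the Euler characteristic is 7 − 18 + 12 = 1, which agrees with 1 − 0 + 0 = 1.
(K is a triangulation of the real projective plane RP^2.)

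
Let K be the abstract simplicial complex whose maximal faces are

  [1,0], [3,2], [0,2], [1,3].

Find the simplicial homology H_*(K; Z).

H_0 ≅ Z,  H_1 ≅ Z.

Fix the vertex order 0 < 1 < 2 < 3 and write every simplex with vertices in increasing order. Then dim K = 1 and the simplices of K are:

  0-simplices (4): [0], [1], [2], [3]
  1-simplices (4): [0,1], [0,2], [1,3], [2,3]

giving chain groups C_0 ≅ Z^4, C_1 ≅ Z^4.

The boundary map ∂_1: C_1 → C_0 sends each edge [p,q] (with p < q) to q − p.
The resulting 4×4 matrix has rank 3, and its Smith normal form has invariant factors (1,1,1).

Computing H_k = (kernel of ∂_k) / (image of ∂_{k+1}):

  H_0: rank C_0 − rank ∂_1 = 4 − 3 = 1, and the invariant factors of ∂_1 are all 1, so H_0 ≅ Z.
  H_1: rank ker ∂_1 − rank ∂_2 = (4 − 3) − 0 = 1, and there is no ∂_2, so H_1 ≅ Z.

As a check, the Euler characteristic is 4 − 4 = 0, which agrees with 1 − 1 = 0.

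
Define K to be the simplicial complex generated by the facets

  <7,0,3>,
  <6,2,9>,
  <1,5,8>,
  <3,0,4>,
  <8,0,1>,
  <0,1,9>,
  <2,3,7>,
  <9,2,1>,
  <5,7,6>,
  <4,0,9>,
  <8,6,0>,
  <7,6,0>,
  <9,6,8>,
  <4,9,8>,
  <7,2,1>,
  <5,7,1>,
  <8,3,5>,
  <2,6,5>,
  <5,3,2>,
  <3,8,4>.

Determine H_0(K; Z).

H_0 ≅ Z.

Order the vertices as 0 < 1 < 2 < 3 < 4 < 5 < 6 < 7 < 8 < 9. Listing each simplex with vertices in this order, K has dimension 2 with simplices:

  0-simplices (10): [0], [1], [2], [3], [4], [5], [6], [7], [8], [9]
  1-simplices (30): (30 of them)
  2-simplices (20): (20 of them)

so the chain groups are C_0 ≅ Z^10, C_1 ≅ Z^30, C_2 ≅ Z^20.

∂_1: C_1 → C_0 is given by ∂[p,q] = [q] − [p]. For instance
  ∂[0,9] = [9] − [0].
This gives a 10×30 integer matrix of rank 9; reducing to Smith normal form yields diagonal entries (1,1,1,1,1,1,1,1,1).

∂_2: C_2 → C_1 maps a triangle to the signed sum of its edges. For instance
  ∂[0,1,9] = [1,9] − [0,9] + [0,1],
  ∂[0,3,7] = [3,7] − [0,7] + [0,3].
As a 30×20 matrix over Z this has rank 20, with invariant factors (1,1,1,1,1,1,1,1,1,1,1,1,1,1,1,1,1,1,1,2).

Reading off H_k = ker ∂_k / im ∂_{k+1}:

  H_0: rank C_0 − rank ∂_1 = 10 − 9 = 1, and the invariant factors of ∂_1 are all 1, so H_0 ≅ Z.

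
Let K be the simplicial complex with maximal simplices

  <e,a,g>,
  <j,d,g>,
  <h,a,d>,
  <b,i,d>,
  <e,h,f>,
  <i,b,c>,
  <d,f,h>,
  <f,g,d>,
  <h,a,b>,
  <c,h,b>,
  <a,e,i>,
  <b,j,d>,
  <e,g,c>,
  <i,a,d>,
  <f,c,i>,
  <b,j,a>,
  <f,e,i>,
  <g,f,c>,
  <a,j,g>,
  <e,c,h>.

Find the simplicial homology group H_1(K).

Fix the vertex order a < b < c < d < e < f < g < h < i < j and write every simplex with vertices in increasing order. Then dim K = 2 and the simplices of K are:

  0-simplices (10): a, b, c, d, e, f, g, h, i, j
  1-simplices (30): ab, ad, ae, ag, ah, ai, aj, bc, bd, bh, bi, bj, ce, cf, cg, ch, ci, df, dg, dh, di, dj, ef, eg, eh, ei, fg, fh, fi, gj
  2-simplices (20): abh, abj, adh, adi, aeg, aei, agj, bch, bci, bdi, bdj, ceg, ceh, cfg, cfi, dfg, dfh, dgj, efh, efi

so the chain groups are C_0 ≅ Z^10, C_1 ≅ Z^30, C_2 ≅ Z^20.

∂_1: C_1 → C_0 sends each edge [p,q] (with p < q) to q − p. For instance
  ∂fg = g − f.
This gives a 10×30 integer matrix of rank 9; reducing to Smith normal form yields diagonal entries (1,1,1,1,1,1,1,1,1).

The boundary map ∂_2: C_2 → C_1 sends each 2-simplex [p,q,r] to [q,r] − [p,r] + [p,q]. For instance
  ∂bch = ch − bh + bc,
  ∂aeg = eg − ag + ae.
The resulting 30×20 matrix has rank 20, and its Smith normal form has invariant factors (1,1,1,1,1,1,1,1,1,1,1,1,1,1,1,1,1,1,1,2).

Now H_k = ker ∂_k / im ∂_{k+1}, so:

  H_1: rank ker ∂_1 − rank ∂_2 = (30 − 9) − 20 = 1, and ∂_2 has invariant factor 2 > 1, so H_1 = Z ⊕ Z/2.

(K is a triangulation of the Klein bottle.)

H_1 ≅ Z ⊕ Z/2.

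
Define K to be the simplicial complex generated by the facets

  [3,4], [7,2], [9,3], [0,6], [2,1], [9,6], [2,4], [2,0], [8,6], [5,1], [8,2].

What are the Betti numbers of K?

b_0 = 1, b_1 = 2.

Fix the vertex order 0 < 1 < 2 < 3 < 4 < 5 < 6 < 7 < 8 < 9 and write every simplex with vertices in increasing order. Then dim K = 1 and the simplices of K are:

  0-simplices (10): [0], [1], [2], [3], [4], [5], [6], [7], [8], [9]
  1-simplices (11): [0,2], [0,6], [1,2], [1,5], [2,4], [2,7], [2,8], [3,4], [3,9], [6,8], [6,9]

so the chain groups are C_0 ≅ Z^10, C_1 ≅ Z^11.

The boundary map ∂_1: C_1 → C_0 sends each edge [p,q] (with p < q) to q − p.
This gives a 10×11 integer matrix of rank 9; reducing to Smith normal form yields diagonal entries (1,1,1,1,1,1,1,1,1).

Computing H_k = (kernel of ∂_k) / (image of ∂_{k+1}):

  H_0: rank C_0 − rank ∂_1 = 10 − 9 = 1, and the invariant factors of ∂_1 are all 1, so H_0 ≅ Z.
  H_1: rank ker ∂_1 − rank ∂_2 = (11 − 9) − 0 = 2, and there is no ∂_2, so H_1 ≅ Z^2.

Hence the Betti numbers are b_0 = 1, b_1 = 2.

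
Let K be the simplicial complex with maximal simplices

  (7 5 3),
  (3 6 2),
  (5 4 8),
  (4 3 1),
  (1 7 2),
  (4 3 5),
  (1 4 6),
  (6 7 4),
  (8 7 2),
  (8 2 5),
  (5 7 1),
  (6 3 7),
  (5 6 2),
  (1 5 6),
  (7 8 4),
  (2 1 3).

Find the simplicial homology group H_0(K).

H_0 = Z.

Order the vertices as 1 < 2 < 3 < 4 < 5 < 6 < 7 < 8. Listing each simplex with vertices in this order, K has dimension 2 with simplices:

  0-simplices (8): [1], [2], [3], [4], [5], [6], [7], [8]
  1-simplices (24): (24 of them)
  2-simplices (16): [1,2,3], [1,2,7], [1,3,4], [1,4,6], [1,5,6], [1,5,7], [2,3,6], [2,5,6], [2,5,8], [2,7,8], [3,4,5], [3,5,7], [3,6,7], [4,5,8], [4,6,7], [4,7,8]

so the chain groups are C_0 ≅ Z^8, C_1 ≅ Z^24, C_2 ≅ Z^16.

∂_1: C_1 → C_0 sends each edge [p,q] (with p < q) to q − p. For instance
  ∂[4,5] = [5] − [4].
The resulting 8×24 matrix has rank 7, and its Smith normal form has invariant factors (1,1,1,1,1,1,1).

The boundary map ∂_2: C_2 → C_1 maps a triangle to the signed sum of its edges. For instance
  ∂[3,5,7] = [5,7] − [3,7] + [3,5],
  ∂[4,6,7] = [6,7] − [4,7] + [4,6].
This gives a 24×16 integer matrix of rank 15; reducing to Smith normal form yields diagonal entries (1,1,1,1,1,1,1,1,1,1,1,1,1,1,1).

Now H_k = ker ∂_k / im ∂_{k+1}, so:

  H_0: rank C_0 − rank ∂_1 = 8 − 7 = 1, and the invariant factors of ∂_1 are all 1, so H_0 ≅ Z.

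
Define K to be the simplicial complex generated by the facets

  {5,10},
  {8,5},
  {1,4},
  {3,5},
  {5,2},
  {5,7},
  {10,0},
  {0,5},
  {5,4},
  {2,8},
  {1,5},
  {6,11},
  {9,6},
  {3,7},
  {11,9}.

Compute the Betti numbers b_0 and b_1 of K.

Fix the vertex order 0 < 1 < 2 < 3 < 4 < 5 < 6 < 7 < 8 < 9 < 10 < 11 and write every simplex with vertices in increasing order. Then dim K = 1 and the simplices of K are:

  0-simplices (12): [0], [1], [2], [3], [4], [5], [6], [7], [8], [9], [10], [11]
  1-simplices (15): [0,5], [0,10], [1,4], [1,5], [2,5], [2,8], [3,5], [3,7], [4,5], [5,7], [5,8], [5,10], [6,9], [6,11], [9,11]

Hence C_0 ≅ Z^12, C_1 ≅ Z^15.

Boundary ∂_1: C_1 → C_0 maps an edge to its endpoints' difference, ∂[p,q] = q − p.
This gives a 12×15 integer matrix of rank 10; reducing to Smith normal form yields diagonal entries (1,1,1,1,1,1,1,1,1,1).

Now H_k = ker ∂_k / im ∂_{k+1}, so:

  H_0: rank C_0 − rank ∂_1 = 12 − 10 = 2, and the invariant factors of ∂_1 are all 1, so H_0 = Z^2.
  H_1: rank ker ∂_1 − rank ∂_2 = (15 − 10) − 0 = 5, and there is no ∂_2, so H_1 = Z^5.

Hence the Betti numbers are b_0 = 2, b_1 = 5.

b_0 = 2, b_1 = 5.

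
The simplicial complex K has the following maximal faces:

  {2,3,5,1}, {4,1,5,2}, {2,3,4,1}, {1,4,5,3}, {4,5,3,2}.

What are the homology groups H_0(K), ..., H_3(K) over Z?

H_0 ≅ Z,  H_1 = 0,  H_2 = 0,  H_3 ≅ Z.

Fix the vertex order 1 < 2 < 3 < 4 < 5 and write every simplex with vertices in increasing order. Then dim K = 3 and the simplices of K are:

  0-simplices (5): [1], [2], [3], [4], [5]
  1-simplices (10): [1,2], [1,3], [1,4], [1,5], [2,3], [2,4], [2,5], [3,4], [3,5], [4,5]
  2-simplices (10): [1,2,3], [1,2,4], [1,2,5], [1,3,4], [1,3,5], [1,4,5], [2,3,4], [2,3,5], [2,4,5], [3,4,5]
  3-simplices (5): [1,2,3,4], [1,2,3,5], [1,2,4,5], [1,3,4,5], [2,3,4,5]

Hence C_0 ≅ Z^5, C_1 ≅ Z^10, C_2 ≅ Z^10, C_3 ≅ Z^5.

Boundary ∂_1: C_1 → C_0 is given by ∂[p,q] = [q] − [p]. For instance
  ∂[1,4] = [4] − [1].
The 5×10 boundary matrix has rank 4 and Smith normal form diag(1,1,1,1).

The boundary map ∂_2: C_2 → C_1 acts by ∂[p,q,r] = [q,r] − [p,r] + [p,q]. For instance
  ∂[2,3,4] = [3,4] − [2,4] + [2,3],
  ∂[2,3,5] = [3,5] − [2,5] + [2,3].
As a 10×10 matrix over Z this has rank 6, with invariant factors (1,1,1,1,1,1).

∂_3: C_3 → C_2 sends each 3-simplex σ to the alternating sum Σ_i (−1)^i (σ with its i-th vertex removed). For instance
  ∂[1,3,4,5] = [3,4,5] − [1,4,5] + [1,3,5] − [1,3,4],
  ∂[2,3,4,5] = [3,4,5] − [2,4,5] + [2,3,5] − [2,3,4].
The resulting 10×5 matrix has rank 4, and its Smith normal form has invariant factors (1,1,1,1).

Reading off H_k = ker ∂_k / im ∂_{k+1}:

  H_0: rank C_0 − rank ∂_1 = 5 − 4 = 1, and the invariant factors of ∂_1 are all 1, so H_0 ≅ Z.
  H_1: rank ker ∂_1 − rank ∂_2 = (10 − 4) − 6 = 0, and the invariant factors of ∂_2 are all 1, so H_1 ≅ 0.
  H_2: rank ker ∂_2 − rank ∂_3 = (10 − 6) − 4 = 0, and the invariant factors of ∂_3 are all 1, so H_2 ≅ 0.
  H_3: rank ker ∂_3 − rank ∂_4 = (5 − 4) − 0 = 1, and there is no ∂_4, so H_3 ≅ Z.

As a check, the Euler characteristic is 5 − 10 + 10 − 5 = 0, which agrees with 1 − 0 + 0 − 1 = 0.
(K is a triangulation of the 3-sphere S^3.)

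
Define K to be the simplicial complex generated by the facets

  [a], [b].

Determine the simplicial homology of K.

H_0 ≅ Z^2.

Take the total order a < b on the vertex set. Then K (dimension 0) consists of the simplices:

  0-simplices (2): a, b

Hence C_0 ≅ Z^2.

Reading off H_k = ker ∂_k / im ∂_{k+1}:

  H_0: rank C_0 − rank ∂_1 = 2 − 0 = 2, and there is no ∂_1, so H_0 = Z^2.

(K is a triangulation of a set of 2 points.)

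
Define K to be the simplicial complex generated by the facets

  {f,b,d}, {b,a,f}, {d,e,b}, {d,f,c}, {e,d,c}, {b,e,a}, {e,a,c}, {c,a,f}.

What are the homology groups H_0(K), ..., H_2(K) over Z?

Fix the vertex order a < b < c < d < e < f and write every simplex with vertices in increasing order. Then dim K = 2 and the simplices of K are:

  0-simplices (6): a, b, c, d, e, f
  1-simplices (12): ab, ac, ae, af, bd, be, bf, cd, ce, cf, de, df
  2-simplices (8): abe, abf, ace, acf, bde, bdf, cde, cdf

so the chain groups are C_0 ≅ Z^6, C_1 ≅ Z^12, C_2 ≅ Z^8.

Boundary ∂_1: C_1 → C_0 is given by ∂[p,q] = [q] − [p]. For instance
  ∂de = e − d.
The resulting 6×12 matrix has rank 5, and its Smith normal form has invariant factors (1,1,1,1,1).

∂_2: C_2 → C_1 acts by ∂[p,q,r] = [q,r] − [p,r] + [p,q]. For instance
  ∂cdf = df − cf + cd,
  ∂abf = bf − af + ab.
This gives a 12×8 integer matrix of rank 7; reducing to Smith normal form yields diagonal entries (1,1,1,1,1,1,1).

Reading off H_k = ker ∂_k / im ∂_{k+1}:

  H_0: rank C_0 − rank ∂_1 = 6 − 5 = 1, and the invariant factors of ∂_1 are all 1, so H_0 ≅ Z.
  H_1: rank ker ∂_1 − rank ∂_2 = (12 − 5) − 7 = 0, and the invariant factors of ∂_2 are all 1, so H_1 ≅ 0.
  H_2: rank ker ∂_2 − rank ∂_3 = (8 − 7) − 0 = 1, and there is no ∂_3, so H_2 ≅ Z.

H_0 = Z,  H_1 = 0,  H_2 = Z.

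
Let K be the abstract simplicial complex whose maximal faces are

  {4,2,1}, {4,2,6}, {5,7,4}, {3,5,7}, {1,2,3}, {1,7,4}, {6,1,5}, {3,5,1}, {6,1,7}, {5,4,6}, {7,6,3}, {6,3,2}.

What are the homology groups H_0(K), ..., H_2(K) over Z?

H_0 ≅ Z,  H_1 ≅ Z/2Z,  H_2 = 0.

K has 7 vertices, 18 edges, 12 triangles.
rank ∂_0 = 0, rank ∂_1 = 6 ⇒ b_0 = 7 − 0 − 6 = 1; all invariant factors of ∂_1 are 1 so no torsion. So H_0 ≅ Z.
rank ∂_1 = 6, rank ∂_2 = 12 ⇒ b_1 = 18 − 6 − 12 = 0; ∂_2 has invariant factor(s) [2] giving torsion. So H_1 ≅ Z/2Z.
rank ∂_2 = 12, rank ∂_3 = 0 ⇒ b_2 = 12 − 12 − 0 = 0. So H_2 ≅ 0.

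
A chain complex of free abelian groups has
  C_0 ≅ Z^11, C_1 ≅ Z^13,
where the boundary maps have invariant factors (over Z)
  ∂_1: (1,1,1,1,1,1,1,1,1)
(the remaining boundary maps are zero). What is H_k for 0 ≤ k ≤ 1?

H_0 ≅ Z^2,  H_1 ≅ Z^4.

H_0: b_0 = 11 − 0 − 9 = 2; torsion from ∂_1 factors > 1: none. So H_0 ≅ Z^2.
H_1: b_1 = 13 − 9 − 0 = 4; torsion from ∂_2 factors > 1: none. So H_1 ≅ Z^4.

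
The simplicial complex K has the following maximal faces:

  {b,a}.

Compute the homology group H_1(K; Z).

Take the total order a < b on the vertex set. Then K (dimension 1) consists of the simplices:

  0-simplices (2): a, b
  1-simplices (1): ab

giving chain groups C_0 ≅ Z^2, C_1 ≅ Z^1.

The boundary map ∂_1: C_1 → C_0 is given by ∂[p,q] = [q] − [p]. For instance
  ∂ab = b − a.
The 2×1 boundary matrix has rank 1 and Smith normal form diag(1).

Computing H_k = (kernel of ∂_k) / (image of ∂_{k+1}):

  H_1: rank ker ∂_1 − rank ∂_2 = (1 − 1) − 0 = 0, and there is no ∂_2, so H_1 ≅ 0.

(K is a triangulation of the 1-simplex.)

H_1 = 0.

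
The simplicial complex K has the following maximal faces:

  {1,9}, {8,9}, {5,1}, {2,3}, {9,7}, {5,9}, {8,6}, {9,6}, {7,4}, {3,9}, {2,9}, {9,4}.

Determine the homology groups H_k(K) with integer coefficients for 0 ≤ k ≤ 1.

K has 9 vertices, 12 edges.
rank ∂_0 = 0, rank ∂_1 = 8 ⇒ b_0 = 9 − 0 − 8 = 1; all invariant factors of ∂_1 are 1 so no torsion. So H_0 ≅ Z.
rank ∂_1 = 8, rank ∂_2 = 0 ⇒ b_1 = 12 − 8 − 0 = 4. So H_1 ≅ Z^4.

H_0 ≅ Z,  H_1 ≅ Z^4.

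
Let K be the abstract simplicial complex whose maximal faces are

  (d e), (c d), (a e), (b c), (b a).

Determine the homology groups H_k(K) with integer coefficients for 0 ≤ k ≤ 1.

Order the vertices as a < b < c < d < e. Listing each simplex with vertices in this order, K has dimension 1 with simplices:

  0-simplices (5): a, b, c, d, e
  1-simplices (5): ab, ae, bc, cd, de

giving chain groups C_0 ≅ Z^5, C_1 ≅ Z^5.

∂_1: C_1 → C_0 sends each edge [p,q] (with p < q) to q − p.
As a 5×5 matrix over Z this has rank 4, with invariant factors (1,1,1,1).

Computing H_k = (kernel of ∂_k) / (image of ∂_{k+1}):

  H_0: rank C_0 − rank ∂_1 = 5 − 4 = 1, and the invariant factors of ∂_1 are all 1, so H_0 = Z.
  H_1: rank ker ∂_1 − rank ∂_2 = (5 − 4) − 0 = 1, and there is no ∂_2, so H_1 = Z.

H_0 = Z,  H_1 = Z.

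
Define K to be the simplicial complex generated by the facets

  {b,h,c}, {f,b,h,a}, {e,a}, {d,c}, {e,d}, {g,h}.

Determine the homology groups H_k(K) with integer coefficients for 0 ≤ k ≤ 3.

Order the vertices as a < b < c < d < e < f < g < h. Listing each simplex with vertices in this order, K has dimension 3 with simplices:

  0-simplices (8): a, b, c, d, e, f, g, h
  1-simplices (12): ab, ae, af, ah, bc, bf, bh, cd, ch, de, fh, gh
  2-simplices (5): abf, abh, afh, bch, bfh
  3-simplices (1): abfh

so the chain groups are C_0 ≅ Z^8, C_1 ≅ Z^12, C_2 ≅ Z^5, C_3 ≅ Z^1.

Boundary ∂_1: C_1 → C_0 is given by ∂[p,q] = [q] − [p]. For instance
  ∂ab = b − a.
As a 8×12 matrix over Z this has rank 7, with invariant factors (1,1,1,1,1,1,1).

∂_2: C_2 → C_1 sends each 2-simplex [p,q,r] to [q,r] − [p,r] + [p,q]. For instance
  ∂bch = ch − bh + bc,
  ∂afh = fh − ah + af.
The 12×5 boundary matrix has rank 4 and Smith normal form diag(1,1,1,1).

Boundary ∂_3: C_3 → C_2 sends each 3-simplex σ to the alternating sum Σ_i (−1)^i (σ with its i-th vertex removed). For instance
  ∂abfh = bfh − afh + abh − abf.
As a 5×1 matrix over Z this has rank 1, with invariant factors (1).

Reading off H_k = ker ∂_k / im ∂_{k+1}:

  H_0: rank C_0 − rank ∂_1 = 8 − 7 = 1, and the invariant factors of ∂_1 are all 1, so H_0 = Z.
  H_1: rank ker ∂_1 − rank ∂_2 = (12 − 7) − 4 = 1, and the invariant factors of ∂_2 are all 1, so H_1 = Z.
  H_2: rank ker ∂_2 − rank ∂_3 = (5 − 4) − 1 = 0, and the invariant factors of ∂_3 are all 1, so H_2 = 0.
  H_3: rank ker ∂_3 − rank ∂_4 = (1 − 1) − 0 = 0, and there is no ∂_4, so H_3 = 0.

As a check, the Euler characteristic is 8 − 12 + 5 − 1 = 0, which agrees with 1 − 1 + 0 − 0 = 0.

H_0 = Z,  H_1 = Z,  H_2 = 0,  H_3 = 0.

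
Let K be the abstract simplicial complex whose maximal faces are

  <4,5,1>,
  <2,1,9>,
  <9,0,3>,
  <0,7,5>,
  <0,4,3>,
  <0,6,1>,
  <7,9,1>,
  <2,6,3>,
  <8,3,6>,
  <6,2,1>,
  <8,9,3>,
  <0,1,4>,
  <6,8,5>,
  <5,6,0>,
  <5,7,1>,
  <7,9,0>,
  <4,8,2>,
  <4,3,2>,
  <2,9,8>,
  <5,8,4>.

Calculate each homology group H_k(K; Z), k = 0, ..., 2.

Order the vertices as 0 < 1 < 2 < 3 < 4 < 5 < 6 < 7 < 8 < 9. Listing each simplex with vertices in this order, K has dimension 2 with simplices:

  0-simplices (10): [0], [1], [2], [3], [4], [5], [6], [7], [8], [9]
  1-simplices (30): (30 of them)
  2-simplices (20): (20 of them)

Hence C_0 ≅ Z^10, C_1 ≅ Z^30, C_2 ≅ Z^20.

∂_1: C_1 → C_0 sends each edge [p,q] (with p < q) to q − p. For instance
  ∂[4,5] = [5] − [4].
The resulting 10×30 matrix has rank 9, and its Smith normal form has invariant factors (1,1,1,1,1,1,1,1,1).

The boundary map ∂_2: C_2 → C_1 acts by ∂[p,q,r] = [q,r] − [p,r] + [p,q]. For instance
  ∂[0,5,6] = [5,6] − [0,6] + [0,5],
  ∂[1,7,9] = [7,9] − [1,9] + [1,7].
This gives a 30×20 integer matrix of rank 20; reducing to Smith normal form yields diagonal entries (1,1,1,1,1,1,1,1,1,1,1,1,1,1,1,1,1,1,1,2).

Reading off H_k = ker ∂_k / im ∂_{k+1}:

  H_0: rank C_0 − rank ∂_1 = 10 − 9 = 1, and the invariant factors of ∂_1 are all 1, so H_0 ≅ Z.
  H_1: rank ker ∂_1 − rank ∂_2 = (30 − 9) − 20 = 1, and ∂_2 has invariant factor 2 > 1, so H_1 ≅ Z ⊕ Z/2.
  H_2: rank ker ∂_2 − rank ∂_3 = (20 − 20) − 0 = 0, and there is no ∂_3, so H_2 ≅ 0.

H_0 = Z,  H_1 = Z ⊕ Z/2,  H_2 = 0.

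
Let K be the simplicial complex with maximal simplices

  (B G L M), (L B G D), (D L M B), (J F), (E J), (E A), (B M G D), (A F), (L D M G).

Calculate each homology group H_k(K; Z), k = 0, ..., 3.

H_0 = Z^2,  H_1 = Z,  H_2 = 0,  H_3 = Z.

Take the total order A < B < D < E < F < G < J < L < M on the vertex set. Then K (dimension 3) consists of the simplices:

  0-simplices (9): A, B, D, E, F, G, J, L, M
  1-simplices (14): AE, AF, BD, BG, BL, BM, DG, DL, DM, EJ, FJ, GL, GM, LM
  2-simplices (10): BDG, BDL, BDM, BGL, BGM, BLM, DGL, DGM, DLM, GLM
  3-simplices (5): BDGL, BDGM, BDLM, BGLM, DGLM

so the chain groups are C_0 ≅ Z^9, C_1 ≅ Z^14, C_2 ≅ Z^10, C_3 ≅ Z^5.

∂_1: C_1 → C_0 sends each edge [p,q] (with p < q) to q − p. For instance
  ∂AF = F − A.
The 9×14 boundary matrix has rank 7 and Smith normal form diag(1,1,1,1,1,1,1).

∂_2: C_2 → C_1 sends each 2-simplex [p,q,r] to [q,r] − [p,r] + [p,q]. For instance
  ∂DLM = LM − DM + DL,
  ∂BLM = LM − BM + BL.
The 14×10 boundary matrix has rank 6 and Smith normal form diag(1,1,1,1,1,1).

∂_3: C_3 → C_2 sends each 3-simplex σ to the alternating sum Σ_i (−1)^i (σ with its i-th vertex removed). For instance
  ∂DGLM = GLM − DLM + DGM − DGL,
  ∂BDLM = DLM − BLM + BDM − BDL.
The 10×5 boundary matrix has rank 4 and Smith normal form diag(1,1,1,1).

Computing H_k = (kernel of ∂_k) / (image of ∂_{k+1}):

  H_0: rank C_0 − rank ∂_1 = 9 − 7 = 2, and the invariant factors of ∂_1 are all 1, so H_0 ≅ Z^2.
  H_1: rank ker ∂_1 − rank ∂_2 = (14 − 7) − 6 = 1, and the invariant factors of ∂_2 are all 1, so H_1 ≅ Z.
  H_2: rank ker ∂_2 − rank ∂_3 = (10 − 6) − 4 = 0, and the invariant factors of ∂_3 are all 1, so H_2 ≅ 0.
  H_3: rank ker ∂_3 − rank ∂_4 = (5 − 4) − 0 = 1, and there is no ∂_4, so H_3 ≅ Z.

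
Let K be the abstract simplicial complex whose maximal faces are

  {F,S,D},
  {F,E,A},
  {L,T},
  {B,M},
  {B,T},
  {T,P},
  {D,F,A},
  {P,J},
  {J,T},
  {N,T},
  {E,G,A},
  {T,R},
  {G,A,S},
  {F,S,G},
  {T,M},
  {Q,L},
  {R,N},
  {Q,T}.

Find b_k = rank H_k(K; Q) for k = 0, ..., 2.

b_0 = 2, b_1 = 5, b_2 = 0.

Order the vertices as A < B < D < E < F < G < J < L < M < N < P < Q < R < S < T. Listing each simplex with vertices in this order, K has dimension 2 with simplices:

  0-simplices (15): A, B, D, E, F, G, J, L, M, N, P, Q, R, S, T
  1-simplices (24): AD, AE, AF, AG, AS, BM, BT, DF, DS, EF, EG, FG, FS, GS, JP, JT, LQ, LT, MT, NR, NT, PT, QT, RT
  2-simplices (6): ADF, AEF, AEG, AGS, DFS, FGS

giving chain groups C_0 ≅ Z^15, C_1 ≅ Z^24, C_2 ≅ Z^6.

∂_1: C_1 → C_0 is given by ∂[p,q] = [q] − [p]. For instance
  ∂NT = T − N.
This gives a 15×24 integer matrix of rank 13; reducing to Smith normal form yields diagonal entries (1,1,1,1,1,1,1,1,1,1,1,1,1).

∂_2: C_2 → C_1 sends each 2-simplex [p,q,r] to [q,r] − [p,r] + [p,q]. For instance
  ∂FGS = GS − FS + FG,
  ∂AGS = GS − AS + AG.
The resulting 24×6 matrix has rank 6, and its Smith normal form has invariant factors (1,1,1,1,1,1).

Computing H_k = (kernel of ∂_k) / (image of ∂_{k+1}):

  H_0: rank C_0 − rank ∂_1 = 15 − 13 = 2, and the invariant factors of ∂_1 are all 1, so H_0 ≅ Z^2.
  H_1: rank ker ∂_1 − rank ∂_2 = (24 − 13) − 6 = 5, and the invariant factors of ∂_2 are all 1, so H_1 ≅ Z^5.
  H_2: rank ker ∂_2 − rank ∂_3 = (6 − 6) − 0 = 0, and there is no ∂_3, so H_2 ≅ 0.

Hence the Betti numbers are b_0 = 2, b_1 = 5, b_2 = 0.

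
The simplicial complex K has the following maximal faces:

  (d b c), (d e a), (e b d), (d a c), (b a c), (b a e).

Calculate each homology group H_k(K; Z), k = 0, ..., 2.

H_0 = Z,  H_1 = 0,  H_2 = Z.

We work with the vertex ordering a < b < c < d < e. The simplices of K, each written with vertices in increasing order, are:

  0-simplices (5): a, b, c, d, e
  1-simplices (9): ab, ac, ad, ae, bc, bd, be, cd, de
  2-simplices (6): abc, abe, acd, ade, bcd, bde

so the chain groups are C_0 ≅ Z^5, C_1 ≅ Z^9, C_2 ≅ Z^6.

∂_1: C_1 → C_0 maps an edge to its endpoints' difference, ∂[p,q] = q − p. For instance
  ∂cd = d − c.
As a 5×9 matrix over Z this has rank 4, with invariant factors (1,1,1,1).

∂_2: C_2 → C_1 sends each 2-simplex [p,q,r] to [q,r] − [p,r] + [p,q]. For instance
  ∂abc = bc − ac + ab,
  ∂abe = be − ae + ab.
The resulting 9×6 matrix has rank 5, and its Smith normal form has invariant factors (1,1,1,1,1).

From H_k ≅ ker(∂_k) / im(∂_{k+1}) we obtain:

  H_0: rank C_0 − rank ∂_1 = 5 − 4 = 1, and the invariant factors of ∂_1 are all 1, so H_0 = Z.
  H_1: rank ker ∂_1 − rank ∂_2 = (9 − 4) − 5 = 0, and the invariant factors of ∂_2 are all 1, so H_1 = 0.
  H_2: rank ker ∂_2 − rank ∂_3 = (6 − 5) − 0 = 1, and there is no ∂_3, so H_2 = Z.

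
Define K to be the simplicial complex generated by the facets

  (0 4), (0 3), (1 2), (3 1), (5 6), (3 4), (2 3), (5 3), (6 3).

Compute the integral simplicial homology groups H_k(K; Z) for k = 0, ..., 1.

H_0 = Z,  H_1 = Z^3.

Fix the vertex order 0 < 1 < 2 < 3 < 4 < 5 < 6 and write every simplex with vertices in increasing order. Then dim K = 1 and the simplices of K are:

  0-simplices (7): [0], [1], [2], [3], [4], [5], [6]
  1-simplices (9): [0,3], [0,4], [1,2], [1,3], [2,3], [3,4], [3,5], [3,6], [5,6]

Hence C_0 ≅ Z^7, C_1 ≅ Z^9.

The boundary map ∂_1: C_1 → C_0 sends each edge [p,q] (with p < q) to q − p.
The 7×9 boundary matrix has rank 6 and Smith normal form diag(1,1,1,1,1,1).

Computing H_k = (kernel of ∂_k) / (image of ∂_{k+1}):

  H_0: rank C_0 − rank ∂_1 = 7 − 6 = 1, and the invariant factors of ∂_1 are all 1, so H_0 ≅ Z.
  H_1: rank ker ∂_1 − rank ∂_2 = (9 − 6) − 0 = 3, and there is no ∂_2, so H_1 ≅ Z^3.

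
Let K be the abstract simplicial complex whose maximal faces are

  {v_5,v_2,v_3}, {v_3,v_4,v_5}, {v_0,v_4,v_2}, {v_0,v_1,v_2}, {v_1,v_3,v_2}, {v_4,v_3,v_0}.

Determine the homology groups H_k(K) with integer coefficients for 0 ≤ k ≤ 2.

Fix the vertex order v_0 < v_1 < v_2 < v_3 < v_4 < v_5 and write every simplex with vertices in increasing order. Then dim K = 2 and the simplices of K are:

  0-simplices (6): [v_0], [v_1], [v_2], [v_3], [v_4], [v_5]
  1-simplices (12): [v_0,v_1], [v_0,v_2], [v_0,v_3], [v_0,v_4], [v_1,v_2], [v_1,v_3], [v_2,v_3], [v_2,v_4], [v_2,v_5], [v_3,v_4], [v_3,v_5], [v_4,v_5]
  2-simplices (6): [v_0,v_1,v_2], [v_0,v_2,v_4], [v_0,v_3,v_4], [v_1,v_2,v_3], [v_2,v_3,v_5], [v_3,v_4,v_5]

Hence C_0 ≅ Z^6, C_1 ≅ Z^12, C_2 ≅ Z^6.

Boundary ∂_1: C_1 → C_0 maps an edge to its endpoints' difference, ∂[p,q] = q − p.
The resulting 6×12 matrix has rank 5, and its Smith normal form has invariant factors (1,1,1,1,1).

Boundary ∂_2: C_2 → C_1 acts by ∂[p,q,r] = [q,r] − [p,r] + [p,q]. For instance
  ∂[v_0,v_3,v_4] = [v_3,v_4] − [v_0,v_4] + [v_0,v_3],
  ∂[v_0,v_1,v_2] = [v_1,v_2] − [v_0,v_2] + [v_0,v_1].
As a 12×6 matrix over Z this has rank 6, with invariant factors (1,1,1,1,1,1).

Now H_k = ker ∂_k / im ∂_{k+1}, so:

  H_0: rank C_0 − rank ∂_1 = 6 − 5 = 1, and the invariant factors of ∂_1 are all 1, so H_0 = Z.
  H_1: rank ker ∂_1 − rank ∂_2 = (12 − 5) − 6 = 1, and the invariant factors of ∂_2 are all 1, so H_1 = Z.
  H_2: rank ker ∂_2 − rank ∂_3 = (6 − 6) − 0 = 0, and there is no ∂_3, so H_2 = 0.

As a check, the Euler characteristic is 6 − 12 + 6 = 0, which agrees with 1 − 1 + 0 = 0.

H_0 ≅ Z,  H_1 ≅ Z,  H_2 = 0.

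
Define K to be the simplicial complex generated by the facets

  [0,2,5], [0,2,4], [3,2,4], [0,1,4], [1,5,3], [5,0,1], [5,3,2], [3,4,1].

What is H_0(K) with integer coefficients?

We work with the vertex ordering 0 < 1 < 2 < 3 < 4 < 5. The simplices of K, each written with vertices in increasing order, are:

  0-simplices (6): [0], [1], [2], [3], [4], [5]
  1-simplices (12): [0,1], [0,2], [0,4], [0,5], [1,3], [1,4], [1,5], [2,3], [2,4], [2,5], [3,4], [3,5]
  2-simplices (8): [0,1,4], [0,1,5], [0,2,4], [0,2,5], [1,3,4], [1,3,5], [2,3,4], [2,3,5]

giving chain groups C_0 ≅ Z^6, C_1 ≅ Z^12, C_2 ≅ Z^8.

The boundary map ∂_1: C_1 → C_0 is given by ∂[p,q] = [q] − [p].
The resulting 6×12 matrix has rank 5, and its Smith normal form has invariant factors (1,1,1,1,1).

∂_2: C_2 → C_1 acts by ∂[p,q,r] = [q,r] − [p,r] + [p,q]. For instance
  ∂[0,2,5] = [2,5] − [0,5] + [0,2],
  ∂[1,3,4] = [3,4] − [1,4] + [1,3].
As a 12×8 matrix over Z this has rank 7, with invariant factors (1,1,1,1,1,1,1).

Reading off H_k = ker ∂_k / im ∂_{k+1}:

  H_0: rank C_0 − rank ∂_1 = 6 − 5 = 1, and the invariant factors of ∂_1 are all 1, so H_0 = Z.

(K is a triangulation of the 2-sphere S^2.)

H_0 ≅ Z.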